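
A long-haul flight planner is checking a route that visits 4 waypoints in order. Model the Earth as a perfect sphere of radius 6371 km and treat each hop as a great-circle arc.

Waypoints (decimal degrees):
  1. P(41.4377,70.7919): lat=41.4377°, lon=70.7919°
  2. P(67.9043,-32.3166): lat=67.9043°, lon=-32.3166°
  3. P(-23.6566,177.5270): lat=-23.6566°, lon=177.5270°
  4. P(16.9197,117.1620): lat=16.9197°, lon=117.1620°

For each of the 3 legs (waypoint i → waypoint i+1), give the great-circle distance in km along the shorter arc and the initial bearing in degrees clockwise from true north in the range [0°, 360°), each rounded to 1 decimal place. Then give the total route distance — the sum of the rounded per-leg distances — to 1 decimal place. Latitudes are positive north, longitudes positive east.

Leg 1: dist=6303.1 km, bearing=334.0°
Leg 2: dist=14690.7 km, bearing=322.1°
Leg 3: dist=7955.6 km, bearing=298.8°
Total: 28949.4 km

Leg 1: φ1=0.7232243, φ2=1.1851536, Δφ=0.4619293, Δλ=-1.7995828 rad; a=sin²(Δφ/2)+cosφ1·cosφ2·sin²(Δλ/2)=0.2253774211; c=2·atan2(√a, √(1-a))=0.989335645; dist=6371·c=6303.057 ≈ 6303.1 km; running total=6303.1 km
Leg 1 bearing: y=sinΔλ·cosφ2=-0.36635301, x=cosφ1·sinφ2-sinφ1·cosφ2·cosΔλ=0.75107605; θ=atan2(y, x)=-26.0018° <0 so +360° → 333.9982° ≈ 334.0°
Leg 2: φ1=1.1851536, φ2=-0.4128856, Δφ=-1.5980392, Δλ=3.6624617 rad; a=sin²(Δφ/2)+cosφ1·cosφ2·sin²(Δλ/2)=0.8353193920; c=2·atan2(√a, √(1-a))=2.305865925; dist=6371·c=14690.672 ≈ 14690.7 km; running total=20993.8 km
Leg 2 bearing: y=sinΔλ·cosφ2=-0.45581636, x=cosφ1·sinφ2-sinφ1·cosφ2·cosΔλ=0.58521369; θ=atan2(y, x)=-37.9146° <0 so +360° → 322.0854° ≈ 322.1°
Leg 3: φ1=-0.4128856, φ2=0.2953045, Δφ=0.7081900, Δλ=-1.0535680 rad; a=sin²(Δφ/2)+cosφ1·cosφ2·sin²(Δλ/2)=0.3417309917; c=2·atan2(√a, √(1-a))=1.248718722; dist=6371·c=7955.587 ≈ 7955.6 km; running total=28949.4 km
Leg 3 bearing: y=sinΔλ·cosφ2=-0.83156878, x=cosφ1·sinφ2-sinφ1·cosφ2·cosΔλ=0.45639572; θ=atan2(y, x)=-61.2404° <0 so +360° → 298.7596° ≈ 298.8°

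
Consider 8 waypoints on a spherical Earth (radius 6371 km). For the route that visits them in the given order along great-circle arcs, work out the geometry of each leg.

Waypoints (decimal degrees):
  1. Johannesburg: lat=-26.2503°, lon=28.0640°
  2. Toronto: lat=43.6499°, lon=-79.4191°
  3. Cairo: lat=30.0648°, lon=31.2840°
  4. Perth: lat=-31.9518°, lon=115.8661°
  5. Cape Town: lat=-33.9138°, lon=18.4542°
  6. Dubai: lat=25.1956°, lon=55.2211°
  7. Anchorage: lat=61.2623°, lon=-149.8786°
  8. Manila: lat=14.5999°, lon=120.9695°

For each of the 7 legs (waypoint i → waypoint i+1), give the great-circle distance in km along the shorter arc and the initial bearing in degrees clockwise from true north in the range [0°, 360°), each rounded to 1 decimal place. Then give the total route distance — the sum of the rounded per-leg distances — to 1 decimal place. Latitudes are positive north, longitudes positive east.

Leg 1: φ1=-0.4581542, φ2=0.7618345, Δφ=1.2199886, Δλ=-1.8759340 rad; a=sin²(Δφ/2)+cosφ1·cosφ2·sin²(Δλ/2)=0.7501266446; c=2·atan2(√a, √(1-a))=2.094687600; dist=6371·c=13345.255 ≈ 13345.3 km; running total=13345.3 km
Leg 1 bearing: y=sinΔλ·cosφ2=-0.69014606, x=cosφ1·sinφ2-sinφ1·cosφ2·cosΔλ=0.52291975; θ=atan2(y, x)=-52.8490° <0 so +360° → 307.1510° ≈ 307.2°
Leg 2: φ1=0.7618345, φ2=0.5247297, Δφ=-0.2371047, Δλ=1.9321336 rad; a=sin²(Δφ/2)+cosφ1·cosφ2·sin²(Δλ/2)=0.4377921651; c=2·atan2(√a, √(1-a))=1.446057423; dist=6371·c=9212.832 ≈ 9212.8 km; running total=22558.1 km
Leg 2 bearing: y=sinΔλ·cosφ2=0.80957224, x=cosφ1·sinφ2-sinφ1·cosφ2·cosΔλ=0.57368417; θ=atan2(y, x)=54.6776° ≈ 54.7°
Leg 3: φ1=0.5247297, φ2=-0.5576641, Δφ=-1.0823939, Δλ=1.4762361 rad; a=sin²(Δφ/2)+cosφ1·cosφ2·sin²(Δλ/2)=0.5978927025; c=2·atan2(√a, √(1-a))=1.767854618; dist=6371·c=11263.002 ≈ 11263.0 km; running total=33821.1 km
Leg 3 bearing: y=sinΔλ·cosφ2=0.84470296, x=cosφ1·sinφ2-sinφ1·cosφ2·cosΔλ=-0.49814153; θ=atan2(y, x)=120.5289° ≈ 120.5°
Leg 4: φ1=-0.5576641, φ2=-0.5919075, Δφ=-0.0342434, Δλ=-1.7001584 rad; a=sin²(Δφ/2)+cosφ1·cosφ2·sin²(Δλ/2)=0.3977841452; c=2·atan2(√a, √(1-a))=1.364913206; dist=6371·c=8695.862 ≈ 8695.9 km; running total=42517.0 km
Leg 4 bearing: y=sinΔλ·cosφ2=-0.82294379, x=cosφ1·sinφ2-sinφ1·cosφ2·cosΔλ=-0.53006716; θ=atan2(y, x)=-122.7860° <0 so +360° → 237.2140° ≈ 237.2°
Leg 5: φ1=-0.5919075, φ2=0.4397462, Δφ=1.0316536, Δλ=0.6417035 rad; a=sin²(Δφ/2)+cosφ1·cosφ2·sin²(Δλ/2)=0.3179875948; c=2·atan2(√a, √(1-a))=1.198210765; dist=6371·c=7633.801 ≈ 7633.8 km; running total=50150.8 km
Leg 5 bearing: y=sinΔλ·cosφ2=0.54161368, x=cosφ1·sinφ2-sinφ1·cosφ2·cosΔλ=0.75772064; θ=atan2(y, x)=35.5569° ≈ 35.6°
Leg 6: φ1=0.4397462, φ2=1.0692288, Δφ=0.6294827, Δλ=-3.5796651 rad; a=sin²(Δφ/2)+cosφ1·cosφ2·sin²(Δλ/2)=0.5103499708; c=2·atan2(√a, √(1-a))=1.591497747; dist=6371·c=10139.432 ≈ 10139.4 km; running total=60290.2 km
Leg 6 bearing: y=sinΔλ·cosφ2=0.20395303, x=cosφ1·sinφ2-sinφ1·cosφ2·cosΔλ=0.97876181; θ=atan2(y, x)=11.7708° ≈ 11.8°
Leg 7: φ1=1.0692288, φ2=0.2548163, Δφ=-0.8144125, Δλ=4.7271911 rad; a=sin²(Δφ/2)+cosφ1·cosφ2·sin²(Δλ/2)=0.3860463450; c=2·atan2(√a, √(1-a))=1.340868439; dist=6371·c=8542.673 ≈ 8542.7 km; running total=68832.9 km
Leg 7 bearing: y=sinΔλ·cosφ2=-0.96760360, x=cosφ1·sinφ2-sinφ1·cosφ2·cosΔλ=0.10863487; θ=atan2(y, x)=-83.5941° <0 so +360° → 276.4059° ≈ 276.4°

Leg 1: dist=13345.3 km, bearing=307.2°
Leg 2: dist=9212.8 km, bearing=54.7°
Leg 3: dist=11263.0 km, bearing=120.5°
Leg 4: dist=8695.9 km, bearing=237.2°
Leg 5: dist=7633.8 km, bearing=35.6°
Leg 6: dist=10139.4 km, bearing=11.8°
Leg 7: dist=8542.7 km, bearing=276.4°
Total: 68832.9 km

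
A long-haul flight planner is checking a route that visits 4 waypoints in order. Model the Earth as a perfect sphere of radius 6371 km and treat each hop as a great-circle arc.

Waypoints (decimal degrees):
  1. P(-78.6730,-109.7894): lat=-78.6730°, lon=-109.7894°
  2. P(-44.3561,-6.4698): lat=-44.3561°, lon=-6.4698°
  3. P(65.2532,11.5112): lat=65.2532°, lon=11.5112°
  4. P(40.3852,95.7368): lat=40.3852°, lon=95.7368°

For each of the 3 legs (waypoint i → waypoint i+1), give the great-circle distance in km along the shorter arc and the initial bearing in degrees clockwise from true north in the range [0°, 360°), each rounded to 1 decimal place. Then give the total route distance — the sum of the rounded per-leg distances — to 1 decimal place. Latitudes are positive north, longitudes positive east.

Leg 1: dist=5473.1 km, bearing=113.2°
Leg 2: dist=12287.1 km, bearing=7.9°
Leg 3: dist=5742.9 km, bearing=75.1°
Total: 23503.1 km

Leg 1: φ1=-1.3731029, φ2=-0.7741600, Δφ=0.5989429, Δλ=1.8032672 rad; a=sin²(Δφ/2)+cosφ1·cosφ2·sin²(Δλ/2)=0.1734274872; c=2·atan2(√a, √(1-a))=0.859065977; dist=6371·c=5473.109 ≈ 5473.1 km; running total=5473.1 km
Leg 1 bearing: y=sinΔλ·cosφ2=0.69577491, x=cosφ1·sinφ2-sinφ1·cosφ2·cosΔλ=-0.29882914; θ=atan2(y, x)=113.2431° ≈ 113.2°
Leg 2: φ1=-0.7741600, φ2=1.1388832, Δφ=1.9130432, Δλ=0.3138277 rad; a=sin²(Δφ/2)+cosφ1·cosφ2·sin²(Δλ/2)=0.6751115234; c=2·atan2(√a, √(1-a))=1.928605548; dist=6371·c=12287.146 ≈ 12287.1 km; running total=17760.2 km
Leg 2 bearing: y=sinΔλ·cosφ2=0.12922527, x=cosφ1·sinφ2-sinφ1·cosφ2·cosΔλ=0.92770935; θ=atan2(y, x)=7.9300° ≈ 7.9°
Leg 3: φ1=1.1388832, φ2=0.7048547, Δφ=-0.4340285, Δλ=1.4700140 rad; a=sin²(Δφ/2)+cosφ1·cosφ2·sin²(Δλ/2)=0.1897485474; c=2·atan2(√a, √(1-a))=0.901412493; dist=6371·c=5742.899 ≈ 5742.9 km; running total=23503.1 km
Leg 3 bearing: y=sinΔλ·cosφ2=0.75784062, x=cosφ1·sinφ2-sinφ1·cosφ2·cosΔλ=0.20162772; θ=atan2(y, x)=75.1013° ≈ 75.1°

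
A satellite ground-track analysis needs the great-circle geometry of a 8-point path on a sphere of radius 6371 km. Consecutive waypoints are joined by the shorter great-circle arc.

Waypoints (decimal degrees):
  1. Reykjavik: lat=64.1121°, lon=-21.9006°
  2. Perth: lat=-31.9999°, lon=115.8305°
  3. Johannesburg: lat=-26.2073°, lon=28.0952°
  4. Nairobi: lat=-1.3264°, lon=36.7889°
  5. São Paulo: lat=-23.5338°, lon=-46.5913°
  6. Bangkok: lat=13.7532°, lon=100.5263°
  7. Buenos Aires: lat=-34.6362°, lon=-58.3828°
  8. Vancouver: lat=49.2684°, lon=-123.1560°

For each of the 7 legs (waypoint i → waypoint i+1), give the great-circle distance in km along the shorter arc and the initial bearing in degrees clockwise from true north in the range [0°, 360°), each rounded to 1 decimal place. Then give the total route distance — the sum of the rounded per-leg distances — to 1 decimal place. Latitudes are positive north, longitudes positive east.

Leg 1: dist=15417.7 km, bearing=59.7°
Leg 2: dist=8304.8 km, bearing=248.4°
Leg 3: dist=2918.8 km, bearing=20.0°
Leg 4: dist=9273.9 km, bearing=246.5°
Leg 5: dist=16394.1 km, bearing=101.5°
Leg 6: dist=16872.2 km, bearing=218.7°
Leg 7: dist=11302.6 km, bearing=322.9°
Total: 80484.1 km

Leg 1: φ1=1.1189672, φ2=-0.5585036, Δφ=-1.6774709, Δλ=2.4038612 rad; a=sin²(Δφ/2)+cosφ1·cosφ2·sin²(Δλ/2)=0.8753688220; c=2·atan2(√a, √(1-a))=2.419974325; dist=6371·c=15417.656 ≈ 15417.7 km; running total=15417.7 km
Leg 1 bearing: y=sinΔλ·cosφ2=0.57040705, x=cosφ1·sinφ2-sinφ1·cosφ2·cosΔλ=0.33320982; θ=atan2(y, x)=59.7082° ≈ 59.7°
Leg 2: φ1=-0.5585036, φ2=-0.4574037, Δφ=0.1010999, Δλ=-1.5312699 rad; a=sin²(Δφ/2)+cosφ1·cosφ2·sin²(Δλ/2)=0.3679554445; c=2·atan2(√a, √(1-a))=1.303536944; dist=6371·c=8304.834 ≈ 8304.8 km; running total=23722.5 km
Leg 2 bearing: y=sinΔλ·cosφ2=-0.89650133, x=cosφ1·sinφ2-sinφ1·cosφ2·cosΔλ=-0.35572785; θ=atan2(y, x)=-111.6430° <0 so +360° → 248.3570° ≈ 248.4°
Leg 3: φ1=-0.4574037, φ2=-0.0231500, Δφ=0.4342536, Δλ=0.1517337 rad; a=sin²(Δφ/2)+cosφ1·cosφ2·sin²(Δλ/2)=0.0515606553; c=2·atan2(√a, √(1-a))=0.458135480; dist=6371·c=2918.781 ≈ 2918.8 km; running total=26641.3 km
Leg 3 bearing: y=sinΔλ·cosφ2=0.15111163, x=cosφ1·sinφ2-sinφ1·cosφ2·cosΔλ=0.41566079; θ=atan2(y, x)=19.9785° ≈ 20.0°
Leg 4: φ1=-0.0231500, φ2=-0.4107423, Δφ=-0.3875922, Δλ=-1.4552590 rad; a=sin²(Δφ/2)+cosφ1·cosφ2·sin²(Δλ/2)=0.4425468105; c=2·atan2(√a, √(1-a))=1.455635573; dist=6371·c=9273.854 ≈ 9273.9 km; running total=35915.2 km
Leg 4 bearing: y=sinΔλ·cosφ2=-0.91071220, x=cosφ1·sinφ2-sinφ1·cosφ2·cosΔλ=-0.39673645; θ=atan2(y, x)=-113.5395° <0 so +360° → 246.4605° ≈ 246.5°
Leg 5: φ1=-0.4107423, φ2=0.2400386, Δφ=0.6507809, Δλ=2.5676865 rad; a=sin²(Δφ/2)+cosφ1·cosφ2·sin²(Δλ/2)=0.9213946933; c=2·atan2(√a, √(1-a))=2.573241102; dist=6371·c=16394.119 ≈ 16394.1 km; running total=52309.3 km
Leg 5 bearing: y=sinΔλ·cosφ2=0.52735044, x=cosφ1·sinφ2-sinφ1·cosφ2·cosΔλ=-0.10773840; θ=atan2(y, x)=101.5467° ≈ 101.5°
Leg 6: φ1=0.2400386, φ2=-0.6045157, Δφ=-0.8445544, Δλ=-2.7734870 rad; a=sin²(Δφ/2)+cosφ1·cosφ2·sin²(Δλ/2)=0.9403866369; c=2·atan2(√a, √(1-a))=2.648289026; dist=6371·c=16872.249 ≈ 16872.2 km; running total=69181.5 km
Leg 6 bearing: y=sinΔλ·cosφ2=-0.29607533, x=cosφ1·sinφ2-sinφ1·cosφ2·cosΔλ=-0.36956439; θ=atan2(y, x)=-141.3001° <0 so +360° → 218.6999° ≈ 218.7°
Leg 7: φ1=-0.6045157, φ2=0.8598958, Δφ=1.4644115, Δλ=-1.1305056 rad; a=sin²(Δφ/2)+cosφ1·cosφ2·sin²(Δλ/2)=0.6009368815; c=2·atan2(√a, √(1-a))=1.774067024; dist=6371·c=11302.581 ≈ 11302.6 km; running total=80484.1 km
Leg 7 bearing: y=sinΔλ·cosφ2=-0.59028450, x=cosφ1·sinφ2-sinφ1·cosφ2·cosΔλ=0.78154411; θ=atan2(y, x)=-37.0630° <0 so +360° → 322.9370° ≈ 322.9°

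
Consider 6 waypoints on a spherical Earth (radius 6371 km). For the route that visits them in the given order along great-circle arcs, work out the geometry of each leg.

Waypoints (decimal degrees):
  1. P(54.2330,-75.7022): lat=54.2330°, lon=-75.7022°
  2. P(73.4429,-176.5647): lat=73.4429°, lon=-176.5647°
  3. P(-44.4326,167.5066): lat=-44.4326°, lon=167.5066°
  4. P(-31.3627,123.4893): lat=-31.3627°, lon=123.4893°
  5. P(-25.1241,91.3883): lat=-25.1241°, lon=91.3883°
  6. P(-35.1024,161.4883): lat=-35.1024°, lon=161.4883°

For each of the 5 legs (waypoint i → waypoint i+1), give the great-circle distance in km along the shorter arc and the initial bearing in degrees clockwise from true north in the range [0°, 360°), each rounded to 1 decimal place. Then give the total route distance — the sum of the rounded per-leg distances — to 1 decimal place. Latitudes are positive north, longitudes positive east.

Leg 1: dist=4639.4 km, bearing=335.1°
Leg 2: dist=13163.6 km, bearing=192.9°
Leg 3: dist=4069.5 km, bearing=275.6°
Leg 4: dist=3208.0 km, bearing=274.4°
Leg 5: dist=6699.0 km, bearing=117.6°
Total: 31779.5 km

Leg 1: φ1=0.9465444, φ2=1.2818204, Δφ=0.3352760, Δλ=-1.7603827 rad; a=sin²(Δφ/2)+cosφ1·cosφ2·sin²(Δλ/2)=0.1268161665; c=2·atan2(√a, √(1-a))=0.728208854; dist=6371·c=4639.419 ≈ 4639.4 km; running total=4639.4 km
Leg 1 bearing: y=sinΔλ·cosφ2=-0.27986472, x=cosφ1·sinφ2-sinφ1·cosφ2·cosΔλ=0.60383031; θ=atan2(y, x)=-24.8669° <0 so +360° → 335.1331° ≈ 335.1°
Leg 2: φ1=1.2818204, φ2=-0.7754952, Δφ=-2.0573156, Δλ=6.0051770 rad; a=sin²(Δφ/2)+cosφ1·cosφ2·sin²(Δλ/2)=0.7376825457; c=2·atan2(√a, √(1-a))=2.066175288; dist=6371·c=13163.603 ≈ 13163.6 km; running total=17803.0 km
Leg 2 bearing: y=sinΔλ·cosφ2=-0.19597126, x=cosφ1·sinφ2-sinφ1·cosφ2·cosΔλ=-0.85768485; θ=atan2(y, x)=-167.1295° <0 so +360° → 192.8705° ≈ 192.9°
Leg 3: φ1=-0.7754952, φ2=-0.5473824, Δφ=0.2281128, Δλ=-0.7682468 rad; a=sin²(Δφ/2)+cosφ1·cosφ2·sin²(Δλ/2)=0.0985815063; c=2·atan2(√a, √(1-a))=0.638757779; dist=6371·c=4069.526 ≈ 4069.5 km; running total=21872.5 km
Leg 3 bearing: y=sinΔλ·cosφ2=-0.59334713, x=cosφ1·sinφ2-sinφ1·cosφ2·cosΔλ=0.05824047; θ=atan2(y, x)=-84.3940° <0 so +360° → 275.6060° ≈ 275.6°
Leg 4: φ1=-0.5473824, φ2=-0.4384983, Δφ=0.1088841, Δλ=-0.5602681 rad; a=sin²(Δφ/2)+cosφ1·cosφ2·sin²(Δλ/2)=0.0620598867; c=2·atan2(√a, √(1-a))=0.503539324; dist=6371·c=3208.049 ≈ 3208.0 km; running total=25080.5 km
Leg 4 bearing: y=sinΔλ·cosφ2=-0.48113650, x=cosφ1·sinφ2-sinφ1·cosφ2·cosΔλ=0.03662645; θ=atan2(y, x)=-85.6468° <0 so +360° → 274.3532° ≈ 274.4°
Leg 5: φ1=-0.4384983, φ2=-0.6126525, Δφ=-0.1741542, Δλ=1.2234758 rad; a=sin²(Δφ/2)+cosφ1·cosφ2·sin²(Δλ/2)=0.2518612954; c=2·atan2(√a, √(1-a))=1.051490721; dist=6371·c=6699.047 ≈ 6699.0 km; running total=31779.5 km
Leg 5 bearing: y=sinΔλ·cosφ2=0.76927382, x=cosφ1·sinφ2-sinφ1·cosφ2·cosΔλ=-0.40240095; θ=atan2(y, x)=117.6137° ≈ 117.6°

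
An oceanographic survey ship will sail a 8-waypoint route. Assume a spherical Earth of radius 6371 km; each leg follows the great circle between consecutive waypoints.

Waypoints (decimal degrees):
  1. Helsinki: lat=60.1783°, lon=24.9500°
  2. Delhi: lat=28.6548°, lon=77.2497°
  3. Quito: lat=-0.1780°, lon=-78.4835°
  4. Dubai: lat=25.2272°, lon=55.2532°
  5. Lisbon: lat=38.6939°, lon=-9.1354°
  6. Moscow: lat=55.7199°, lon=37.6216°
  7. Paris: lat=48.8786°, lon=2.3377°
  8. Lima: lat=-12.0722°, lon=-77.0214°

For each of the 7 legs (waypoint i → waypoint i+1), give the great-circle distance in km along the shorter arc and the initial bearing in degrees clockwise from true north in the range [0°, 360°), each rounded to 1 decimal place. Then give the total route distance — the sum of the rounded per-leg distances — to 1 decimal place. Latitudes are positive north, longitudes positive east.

Leg 1: φ1=1.0503095, φ2=0.5001206, Δφ=-0.5501889, Δλ=0.9128020 rad; a=sin²(Δφ/2)+cosφ1·cosφ2·sin²(Δλ/2)=0.1585500914; c=2·atan2(√a, √(1-a))=0.819071452; dist=6371·c=5218.304 ≈ 5218.3 km; running total=5218.3 km
Leg 1 bearing: y=sinΔλ·cosφ2=0.69431541, x=cosφ1·sinφ2-sinφ1·cosφ2·cosΔλ=-0.22709899; θ=atan2(y, x)=108.1121° ≈ 108.1°
Leg 2: φ1=0.5001206, φ2=-0.0031067, Δφ=-0.5032273, Δλ=-2.7180571 rad; a=sin²(Δφ/2)+cosφ1·cosφ2·sin²(Δλ/2)=0.9007369606; c=2·atan2(√a, √(1-a))=2.500552119; dist=6371·c=15931.018 ≈ 15931.0 km; running total=21149.3 km
Leg 2 bearing: y=sinΔλ·cosφ2=-0.41098419, x=cosφ1·sinφ2-sinφ1·cosφ2·cosΔλ=0.43443244; θ=atan2(y, x)=-43.4113° <0 so +360° → 316.5887° ≈ 316.6°
Leg 3: φ1=-0.0031067, φ2=0.4402977, Δφ=0.4434044, Δλ=2.3341457 rad; a=sin²(Δφ/2)+cosφ1·cosφ2·sin²(Δλ/2)=0.8133646225; c=2·atan2(√a, √(1-a))=2.248145036; dist=6371·c=14322.932 ≈ 14322.9 km; running total=35472.2 km
Leg 3 bearing: y=sinΔλ·cosφ2=0.65361356, x=cosφ1·sinφ2-sinφ1·cosφ2·cosΔλ=0.42426379; θ=atan2(y, x)=57.0122° ≈ 57.0°
Leg 4: φ1=0.4402977, φ2=0.6753360, Δφ=0.2350383, Δλ=-1.1237931 rad; a=sin²(Δφ/2)+cosφ1·cosφ2·sin²(Δλ/2)=0.2141738371; c=2·atan2(√a, √(1-a))=0.962278068; dist=6371·c=6130.674 ≈ 6130.7 km; running total=41602.9 km
Leg 4 bearing: y=sinΔλ·cosφ2=-0.70381044, x=cosφ1·sinφ2-sinφ1·cosφ2·cosΔλ=0.42173983; θ=atan2(y, x)=-59.0690° <0 so +360° → 300.9310° ≈ 300.9°
Leg 5: φ1=0.6753360, φ2=0.9724957, Δφ=0.2971598, Δλ=0.8160636 rad; a=sin²(Δφ/2)+cosφ1·cosφ2·sin²(Δλ/2)=0.0911313562; c=2·atan2(√a, √(1-a))=0.613327465; dist=6371·c=3907.509 ≈ 3907.5 km; running total=45510.4 km
Leg 5 bearing: y=sinΔλ·cosφ2=0.41029415, x=cosφ1·sinφ2-sinφ1·cosφ2·cosΔλ=0.40368854; θ=atan2(y, x)=45.4650° ≈ 45.5°
Leg 6: φ1=0.9724957, φ2=0.8530925, Δφ=-0.1194032, Δλ=-0.6158202 rad; a=sin²(Δφ/2)+cosφ1·cosφ2·sin²(Δλ/2)=0.0375829488; c=2·atan2(√a, √(1-a))=0.390197111; dist=6371·c=2485.946 ≈ 2485.9 km; running total=47996.3 km
Leg 6 bearing: y=sinΔλ·cosφ2=-0.37988108, x=cosφ1·sinφ2-sinφ1·cosφ2·cosΔλ=-0.01929382; θ=atan2(y, x)=-92.9075° <0 so +360° → 267.0925° ≈ 267.1°
Leg 7: φ1=0.8530925, φ2=-0.2106996, Δφ=-1.0637921, Δλ=-1.3850776 rad; a=sin²(Δφ/2)+cosφ1·cosφ2·sin²(Δλ/2)=0.5193996829; c=2·atan2(√a, √(1-a))=1.609605434; dist=6371·c=10254.796 ≈ 10254.8 km; running total=58251.1 km
Leg 7 bearing: y=sinΔλ·cosφ2=-0.96106891, x=cosφ1·sinφ2-sinφ1·cosφ2·cosΔλ=-0.27357111; θ=atan2(y, x)=-105.8892° <0 so +360° → 254.1108° ≈ 254.1°

Leg 1: dist=5218.3 km, bearing=108.1°
Leg 2: dist=15931.0 km, bearing=316.6°
Leg 3: dist=14322.9 km, bearing=57.0°
Leg 4: dist=6130.7 km, bearing=300.9°
Leg 5: dist=3907.5 km, bearing=45.5°
Leg 6: dist=2485.9 km, bearing=267.1°
Leg 7: dist=10254.8 km, bearing=254.1°
Total: 58251.1 km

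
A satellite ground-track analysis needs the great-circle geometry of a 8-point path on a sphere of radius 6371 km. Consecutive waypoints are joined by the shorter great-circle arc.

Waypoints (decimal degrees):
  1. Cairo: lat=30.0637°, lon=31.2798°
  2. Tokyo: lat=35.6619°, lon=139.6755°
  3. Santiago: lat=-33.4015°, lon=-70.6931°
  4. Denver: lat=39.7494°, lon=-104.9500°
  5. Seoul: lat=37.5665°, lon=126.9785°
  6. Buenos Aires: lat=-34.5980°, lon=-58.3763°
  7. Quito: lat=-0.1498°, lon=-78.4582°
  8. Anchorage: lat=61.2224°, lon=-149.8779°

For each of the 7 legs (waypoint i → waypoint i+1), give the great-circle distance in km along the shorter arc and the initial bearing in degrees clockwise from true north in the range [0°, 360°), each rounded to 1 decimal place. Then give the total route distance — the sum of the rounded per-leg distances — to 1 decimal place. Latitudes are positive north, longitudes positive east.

Leg 1: φ1=0.5247106, φ2=0.6224176, Δφ=0.0977070, Δλ=1.8918619 rad; a=sin²(Δφ/2)+cosφ1·cosφ2·sin²(Δλ/2)=0.4649213953; c=2·atan2(√a, √(1-a))=1.500581437; dist=6371·c=9560.204 ≈ 9560.2 km; running total=9560.2 km
Leg 1 bearing: y=sinΔλ·cosφ2=0.77095385, x=cosφ1·sinφ2-sinφ1·cosφ2·cosΔλ=0.63301511; θ=atan2(y, x)=50.6113° ≈ 50.6°
Leg 2: φ1=0.6224176, φ2=-0.5829662, Δφ=-1.2053837, Δλ=-3.6716247 rad; a=sin²(Δφ/2)+cosφ1·cosφ2·sin²(Δλ/2)=0.9530779574; c=2·atan2(√a, √(1-a))=2.704901118; dist=6371·c=17232.925 ≈ 17232.9 km; running total=26793.1 km
Leg 2 bearing: y=sinΔλ·cosφ2=0.42205924, x=cosφ1·sinφ2-sinφ1·cosφ2·cosΔλ=-0.02733970; θ=atan2(y, x)=93.7063° ≈ 93.7°
Leg 3: φ1=-0.5829662, φ2=0.6937579, Δφ=1.2767241, Δλ=-0.5978957 rad; a=sin²(Δφ/2)+cosφ1·cosφ2·sin²(Δλ/2)=0.4107483103; c=2·atan2(√a, √(1-a))=1.391331136; dist=6371·c=8864.171 ≈ 8864.2 km; running total=35657.3 km
Leg 3 bearing: y=sinΔλ·cosφ2=-0.43278827, x=cosφ1·sinφ2-sinφ1·cosφ2·cosΔλ=0.88364634; θ=atan2(y, x)=-26.0945° <0 so +360° → 333.9055° ≈ 333.9°
Leg 4: φ1=0.6937579, φ2=0.6556591, Δφ=-0.0380988, Δλ=4.0479160 rad; a=sin²(Δφ/2)+cosφ1·cosφ2·sin²(Δλ/2)=0.4929745028; c=2·atan2(√a, √(1-a))=1.556744870; dist=6371·c=9918.022 ≈ 9918.0 km; running total=45575.3 km
Leg 4 bearing: y=sinΔλ·cosφ2=-0.62400430, x=cosφ1·sinφ2-sinφ1·cosφ2·cosΔλ=0.78129457; θ=atan2(y, x)=-38.6137° <0 so +360° → 321.3863° ≈ 321.4°
Leg 5: φ1=0.6556591, φ2=-0.6038490, Δφ=-1.2595081, Δλ=-3.2350515 rad; a=sin²(Δφ/2)+cosφ1·cosφ2·sin²(Δλ/2)=0.9979053513; c=2·atan2(√a, √(1-a))=3.050026004; dist=6371·c=19431.716 ≈ 19431.7 km; running total=65007.0 km
Leg 5 bearing: y=sinΔλ·cosφ2=0.07681932, x=cosφ1·sinφ2-sinφ1·cosφ2·cosΔλ=0.04959674; θ=atan2(y, x)=57.1526° ≈ 57.2°
Leg 6: φ1=-0.6038490, φ2=-0.0026145, Δφ=0.6012345, Δλ=-0.3504953 rad; a=sin²(Δφ/2)+cosφ1·cosφ2·sin²(Δλ/2)=0.1127037587; c=2·atan2(√a, √(1-a))=0.684725823; dist=6371·c=4362.388 ≈ 4362.4 km; running total=69369.4 km
Leg 6 bearing: y=sinΔλ·cosφ2=-0.34336184, x=cosφ1·sinφ2-sinφ1·cosφ2·cosΔλ=0.53113947; θ=atan2(y, x)=-32.8812° <0 so +360° → 327.1188° ≈ 327.1°
Leg 7: φ1=-0.0026145, φ2=1.0685325, Δφ=1.0711470, Δλ=-1.2465089 rad; a=sin²(Δφ/2)+cosφ1·cosφ2·sin²(Δλ/2)=0.4244492371; c=2·atan2(√a, √(1-a))=1.419113828; dist=6371·c=9041.174 ≈ 9041.2 km; running total=78410.6 km
Leg 7 bearing: y=sinΔλ·cosφ2=-0.45631895, x=cosφ1·sinφ2-sinφ1·cosφ2·cosΔλ=0.87689301; θ=atan2(y, x)=-27.4916° <0 so +360° → 332.5084° ≈ 332.5°

Leg 1: dist=9560.2 km, bearing=50.6°
Leg 2: dist=17232.9 km, bearing=93.7°
Leg 3: dist=8864.2 km, bearing=333.9°
Leg 4: dist=9918.0 km, bearing=321.4°
Leg 5: dist=19431.7 km, bearing=57.2°
Leg 6: dist=4362.4 km, bearing=327.1°
Leg 7: dist=9041.2 km, bearing=332.5°
Total: 78410.6 km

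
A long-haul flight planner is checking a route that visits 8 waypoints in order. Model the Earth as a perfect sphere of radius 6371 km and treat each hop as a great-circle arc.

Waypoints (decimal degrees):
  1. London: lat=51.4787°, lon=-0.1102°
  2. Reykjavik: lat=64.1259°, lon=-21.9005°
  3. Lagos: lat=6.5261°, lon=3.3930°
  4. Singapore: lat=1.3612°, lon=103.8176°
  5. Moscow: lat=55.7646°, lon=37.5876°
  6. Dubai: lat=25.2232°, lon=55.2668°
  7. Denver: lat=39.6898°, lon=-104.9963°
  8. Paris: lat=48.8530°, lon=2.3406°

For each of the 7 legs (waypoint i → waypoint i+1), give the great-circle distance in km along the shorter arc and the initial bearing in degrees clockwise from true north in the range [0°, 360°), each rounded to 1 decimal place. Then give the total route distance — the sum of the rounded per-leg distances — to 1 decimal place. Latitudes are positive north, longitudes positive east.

Leg 1: dist=1890.0 km, bearing=326.3°
Leg 2: dist=6713.8 km, bearing=150.8°
Leg 3: dist=11141.3 km, bearing=87.4°
Leg 4: dist=8421.8 km, bearing=327.9°
Leg 5: dist=3686.3 km, bearing=149.8°
Leg 6: dist=12512.3 km, bearing=343.7°
Leg 7: dist=7864.8 km, bearing=41.7°
Total: 52230.3 km

Leg 1: φ1=0.8984728, φ2=1.1192081, Δφ=0.2207353, Δλ=-0.3803125 rad; a=sin²(Δφ/2)+cosφ1·cosφ2·sin²(Δλ/2)=0.0218414883; c=2·atan2(√a, √(1-a))=0.296664011; dist=6371·c=1890.046 ≈ 1890.0 km; running total=1890.0 km
Leg 1 bearing: y=sinΔλ·cosφ2=-0.16199451, x=cosφ1·sinφ2-sinφ1·cosφ2·cosΔλ=0.24334241; θ=atan2(y, x)=-33.6519° <0 so +360° → 326.3481° ≈ 326.3°
Leg 2: φ1=1.1192081, φ2=0.1139019, Δφ=-1.0053062, Δλ=0.4414549 rad; a=sin²(Δφ/2)+cosφ1·cosφ2·sin²(Δλ/2)=0.2528679573; c=2·atan2(√a, √(1-a))=1.053808248; dist=6371·c=6713.812 ≈ 6713.8 km; running total=8603.8 km
Leg 2 bearing: y=sinΔλ·cosφ2=0.42448676, x=cosφ1·sinφ2-sinφ1·cosφ2·cosΔλ=-0.75862639; θ=atan2(y, x)=150.7710° ≈ 150.8°
Leg 3: φ1=0.1139019, φ2=0.0237574, Δφ=-0.0901445, Δλ=1.7527399 rad; a=sin²(Δφ/2)+cosφ1·cosφ2·sin²(Δλ/2)=0.5885091572; c=2·atan2(√a, √(1-a))=1.748752418; dist=6371·c=11141.302 ≈ 11141.3 km; running total=19745.1 km
Leg 3 bearing: y=sinΔλ·cosφ2=0.98321634, x=cosφ1·sinφ2-sinφ1·cosφ2·cosΔλ=0.04416050; θ=atan2(y, x)=87.4283° ≈ 87.4°
Leg 4: φ1=0.0237574, φ2=0.9732759, Δφ=0.9495185, Δλ=-1.1559316 rad; a=sin²(Δφ/2)+cosφ1·cosφ2·sin²(Δλ/2)=0.3768310349; c=2·atan2(√a, √(1-a))=1.321896405; dist=6371·c=8421.802 ≈ 8421.8 km; running total=28166.9 km
Leg 4 bearing: y=sinΔλ·cosφ2=-0.51486988, x=cosφ1·sinφ2-sinφ1·cosφ2·cosΔλ=0.82111304; θ=atan2(y, x)=-32.0893° <0 so +360° → 327.9107° ≈ 327.9°
Leg 5: φ1=0.9732759, φ2=0.4402279, Δφ=-0.5330480, Δλ=0.3085602 rad; a=sin²(Δφ/2)+cosφ1·cosφ2·sin²(Δλ/2)=0.0813873781; c=2·atan2(√a, √(1-a))=0.578606985; dist=6371·c=3686.305 ≈ 3686.3 km; running total=31853.2 km
Leg 5 bearing: y=sinΔλ·cosφ2=0.27473201, x=cosφ1·sinφ2-sinφ1·cosφ2·cosΔλ=-0.47283846; θ=atan2(y, x)=149.8422° ≈ 149.8°
Leg 6: φ1=0.4402279, φ2=0.6927177, Δφ=0.2524898, Δλ=-2.7971188 rad; a=sin²(Δφ/2)+cosφ1·cosφ2·sin²(Δλ/2)=0.6915488832; c=2·atan2(√a, √(1-a))=1.963943922; dist=6371·c=12512.287 ≈ 12512.3 km; running total=44365.5 km
Leg 6 bearing: y=sinΔλ·cosφ2=-0.25986580, x=cosφ1·sinφ2-sinφ1·cosφ2·cosΔλ=0.88640051; θ=atan2(y, x)=-16.3395° <0 so +360° → 343.6605° ≈ 343.7°
Leg 7: φ1=0.6927177, φ2=0.8526457, Δφ=0.1599280, Δλ=1.8733823 rad; a=sin²(Δφ/2)+cosφ1·cosφ2·sin²(Δλ/2)=0.3349890913; c=2·atan2(√a, √(1-a))=1.234469639; dist=6371·c=7864.806 ≈ 7864.8 km; running total=52230.3 km
Leg 7 bearing: y=sinΔλ·cosφ2=0.62809994, x=cosφ1·sinφ2-sinφ1·cosφ2·cosΔλ=0.70468153; θ=atan2(y, x)=41.7114° ≈ 41.7°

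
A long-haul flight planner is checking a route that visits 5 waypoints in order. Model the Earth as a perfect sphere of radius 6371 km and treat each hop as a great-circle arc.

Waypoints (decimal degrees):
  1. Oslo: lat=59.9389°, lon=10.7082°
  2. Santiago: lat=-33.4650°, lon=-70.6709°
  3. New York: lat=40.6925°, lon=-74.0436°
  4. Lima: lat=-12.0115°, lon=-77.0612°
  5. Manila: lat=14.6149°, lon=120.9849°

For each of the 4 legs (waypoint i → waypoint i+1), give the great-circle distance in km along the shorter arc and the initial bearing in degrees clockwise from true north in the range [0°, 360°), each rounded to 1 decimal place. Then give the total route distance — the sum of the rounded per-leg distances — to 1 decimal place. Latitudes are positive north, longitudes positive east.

Leg 1: dist=12731.3 km, bearing=245.0°
Leg 2: dist=8253.2 km, bearing=357.3°
Leg 3: dist=5868.6 km, bearing=183.7°
Leg 4: dist=18041.7 km, bearing=280.5°
Total: 44894.8 km

Leg 1: φ1=1.0461312, φ2=-0.5840744, Δφ=-1.6302056, Δλ=-1.4203332 rad; a=sin²(Δφ/2)+cosφ1·cosφ2·sin²(Δλ/2)=0.7073085702; c=2·atan2(√a, √(1-a))=1.998318363; dist=6371·c=12731.286 ≈ 12731.3 km; running total=12731.3 km
Leg 1 bearing: y=sinΔλ·cosφ2=-0.82479758, x=cosφ1·sinφ2-sinφ1·cosφ2·cosΔλ=-0.38444970; θ=atan2(y, x)=-114.9909° <0 so +360° → 245.0091° ≈ 245.0°
Leg 2: φ1=-0.5840744, φ2=0.7102181, Δφ=1.2942925, Δλ=-0.0588647 rad; a=sin²(Δφ/2)+cosφ1·cosφ2·sin²(Δλ/2)=0.3640508188; c=2·atan2(√a, √(1-a))=1.295431162; dist=6371·c=8253.192 ≈ 8253.2 km; running total=20984.5 km
Leg 2 bearing: y=sinΔλ·cosφ2=-0.04460662, x=cosφ1·sinφ2-sinφ1·cosφ2·cosΔλ=0.96129159; θ=atan2(y, x)=-2.6568° <0 so +360° → 357.3432° ≈ 357.3°
Leg 3: φ1=0.7102181, φ2=-0.2096402, Δφ=-0.9198583, Δλ=-0.0526671 rad; a=sin²(Δφ/2)+cosφ1·cosφ2·sin²(Δλ/2)=0.1975477283; c=2·atan2(√a, √(1-a))=0.921150340; dist=6371·c=5868.649 ≈ 5868.6 km; running total=26853.1 km
Leg 3 bearing: y=sinΔλ·cosφ2=-0.05149014, x=cosφ1·sinφ2-sinφ1·cosφ2·cosΔλ=-0.79463152; θ=atan2(y, x)=-176.2926° <0 so +360° → 183.7074° ≈ 183.7°
Leg 4: φ1=-0.2096402, φ2=0.2550781, Δφ=0.4647183, Δλ=3.4565565 rad; a=sin²(Δφ/2)+cosφ1·cosφ2·sin²(Δλ/2)=0.9762046593; c=2·atan2(√a, √(1-a))=2.831841059; dist=6371·c=18041.659 ≈ 18041.7 km; running total=44894.8 km
Leg 4 bearing: y=sinΔλ·cosφ2=-0.29975867, x=cosφ1·sinφ2-sinφ1·cosφ2·cosΔλ=0.05532836; θ=atan2(y, x)=-79.5423° <0 so +360° → 280.4577° ≈ 280.5°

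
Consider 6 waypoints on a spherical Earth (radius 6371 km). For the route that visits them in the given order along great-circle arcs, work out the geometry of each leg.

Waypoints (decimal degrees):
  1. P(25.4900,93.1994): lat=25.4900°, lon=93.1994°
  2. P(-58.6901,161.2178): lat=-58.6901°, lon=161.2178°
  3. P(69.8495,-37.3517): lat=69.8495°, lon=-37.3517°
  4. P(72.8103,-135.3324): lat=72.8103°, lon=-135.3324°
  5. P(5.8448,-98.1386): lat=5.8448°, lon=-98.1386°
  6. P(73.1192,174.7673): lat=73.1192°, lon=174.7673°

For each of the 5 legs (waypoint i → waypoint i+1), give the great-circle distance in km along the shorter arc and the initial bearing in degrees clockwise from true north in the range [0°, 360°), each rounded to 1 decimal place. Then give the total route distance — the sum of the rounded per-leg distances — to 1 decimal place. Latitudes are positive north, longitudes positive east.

Leg 1: φ1=0.4448844, φ2=-1.0243355, Δφ=-1.4692199, Δλ=1.1871450 rad; a=sin²(Δφ/2)+cosφ1·cosφ2·sin²(Δλ/2)=0.5960495051; c=2·atan2(√a, √(1-a))=1.764096873; dist=6371·c=11239.061 ≈ 11239.1 km; running total=11239.1 km
Leg 1 bearing: y=sinΔλ·cosφ2=0.48188911, x=cosφ1·sinφ2-sinφ1·cosφ2·cosΔλ=-0.85491570; θ=atan2(y, x)=150.5914° ≈ 150.6°
Leg 2: φ1=-1.0243355, φ2=1.2191038, Δφ=2.2434392, Δλ=-3.4656916 rad; a=sin²(Δφ/2)+cosφ1·cosφ2·sin²(Δλ/2)=0.9858862454; c=2·atan2(√a, √(1-a))=2.903427515; dist=6371·c=18497.737 ≈ 18497.7 km; running total=29736.8 km
Leg 2 bearing: y=sinΔλ·cosφ2=0.10970361, x=cosφ1·sinφ2-sinφ1·cosφ2·cosΔλ=0.20886202; θ=atan2(y, x)=27.7104° ≈ 27.7°
Leg 3: φ1=1.2191038, φ2=1.2707795, Δφ=0.0516757, Δλ=-1.7100858 rad; a=sin²(Δφ/2)+cosφ1·cosφ2·sin²(Δλ/2)=0.0586392173; c=2·atan2(√a, √(1-a))=0.489173423; dist=6371·c=3116.524 ≈ 3116.5 km; running total=32853.3 km
Leg 3 bearing: y=sinΔλ·cosφ2=-0.29267402, x=cosφ1·sinφ2-sinφ1·cosφ2·cosΔλ=0.36762013; θ=atan2(y, x)=-38.5244° <0 so +360° → 321.4756° ≈ 321.5°
Leg 4: φ1=1.2707795, φ2=0.1020110, Δφ=-1.1687685, Δλ=0.6491543 rad; a=sin²(Δφ/2)+cosφ1·cosφ2·sin²(Δλ/2)=0.3342578145; c=2·atan2(√a, √(1-a))=1.232919860; dist=6371·c=7854.932 ≈ 7854.9 km; running total=40708.2 km
Leg 4 bearing: y=sinΔλ·cosφ2=0.60137029, x=cosφ1·sinφ2-sinφ1·cosφ2·cosΔλ=-0.72696072; θ=atan2(y, x)=140.4011° ≈ 140.4°
Leg 5: φ1=0.1020110, φ2=1.2761708, Δφ=1.1741598, Δλ=4.7631065 rad; a=sin²(Δφ/2)+cosφ1·cosφ2·sin²(Δλ/2)=0.4439545885; c=2·atan2(√a, √(1-a))=1.458469442; dist=6371·c=9291.909 ≈ 9291.9 km; running total=50000.1 km
Leg 5 bearing: y=sinΔλ·cosφ2=-0.29000816, x=cosφ1·sinφ2-sinφ1·cosφ2·cosΔλ=0.95043722; θ=atan2(y, x)=-16.9686° <0 so +360° → 343.0314° ≈ 343.0°

Leg 1: dist=11239.1 km, bearing=150.6°
Leg 2: dist=18497.7 km, bearing=27.7°
Leg 3: dist=3116.5 km, bearing=321.5°
Leg 4: dist=7854.9 km, bearing=140.4°
Leg 5: dist=9291.9 km, bearing=343.0°
Total: 50000.1 km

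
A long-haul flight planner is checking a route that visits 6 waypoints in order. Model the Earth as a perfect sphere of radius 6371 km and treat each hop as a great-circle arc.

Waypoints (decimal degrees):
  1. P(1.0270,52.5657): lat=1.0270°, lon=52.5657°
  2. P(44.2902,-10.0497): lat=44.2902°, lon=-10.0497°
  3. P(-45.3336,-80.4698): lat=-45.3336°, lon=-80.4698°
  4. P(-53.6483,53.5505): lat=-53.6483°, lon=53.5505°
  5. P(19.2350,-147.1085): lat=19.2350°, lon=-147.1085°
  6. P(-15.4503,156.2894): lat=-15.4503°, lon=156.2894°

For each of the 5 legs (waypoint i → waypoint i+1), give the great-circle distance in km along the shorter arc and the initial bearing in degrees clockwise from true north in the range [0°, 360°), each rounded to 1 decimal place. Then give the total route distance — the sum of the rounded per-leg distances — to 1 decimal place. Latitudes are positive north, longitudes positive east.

Leg 1: dist=7785.8 km, bearing=317.4°
Leg 2: dist=12136.6 km, bearing=224.5°
Leg 3: dist=8177.9 km, bearing=153.6°
Leg 4: dist=15799.9 km, bearing=147.2°
Leg 5: dist=7293.9 km, bearing=242.1°
Total: 51194.1 km

Leg 1: φ1=0.0179245, φ2=0.7730098, Δφ=0.7550853, Δλ=-1.0928449 rad; a=sin²(Δφ/2)+cosφ1·cosφ2·sin²(Δλ/2)=0.3291456002; c=2·atan2(√a, √(1-a))=1.222061782; dist=6371·c=7785.756 ≈ 7785.8 km; running total=7785.8 km
Leg 1 bearing: y=sinΔλ·cosφ2=-0.63559759, x=cosφ1·sinφ2-sinφ1·cosφ2·cosΔλ=0.69227943; θ=atan2(y, x)=-42.5558° <0 so +360° → 317.4442° ≈ 317.4°
Leg 2: φ1=0.7730098, φ2=-0.7912206, Δφ=-1.5642304, Δλ=-1.2290626 rad; a=sin²(Δφ/2)+cosφ1·cosφ2·sin²(Δλ/2)=0.6640006110; c=2·atan2(√a, √(1-a))=1.904983291; dist=6371·c=12136.649 ≈ 12136.6 km; running total=19922.4 km
Leg 2 bearing: y=sinΔλ·cosφ2=-0.66232811, x=cosφ1·sinφ2-sinφ1·cosφ2·cosΔλ=-0.67359979; θ=atan2(y, x)=-135.4834° <0 so +360° → 224.5166° ≈ 224.5°
Leg 3: φ1=-0.7912206, φ2=-0.9363395, Δφ=-0.1451189, Δλ=2.3390955 rad; a=sin²(Δφ/2)+cosφ1·cosφ2·sin²(Δλ/2)=0.3583765142; c=2·atan2(√a, √(1-a))=1.283618279; dist=6371·c=8177.932 ≈ 8177.9 km; running total=28100.3 km
Leg 3 bearing: y=sinΔλ·cosφ2=0.42623567, x=cosφ1·sinφ2-sinφ1·cosφ2·cosΔλ=-0.85912415; θ=atan2(y, x)=153.6127° ≈ 153.6°
Leg 4: φ1=-0.9363395, φ2=0.3357141, Δφ=1.2720536, Δλ=-3.5021602 rad; a=sin²(Δφ/2)+cosφ1·cosφ2·sin²(Δλ/2)=0.8944974839; c=2·atan2(√a, √(1-a))=2.479967806; dist=6371·c=15799.875 ≈ 15799.9 km; running total=43900.2 km
Leg 4 bearing: y=sinΔλ·cosφ2=0.33311011, x=cosφ1·sinφ2-sinφ1·cosφ2·cosΔλ=-0.51626020; θ=atan2(y, x)=147.1684° ≈ 147.2°
Leg 5: φ1=0.3357141, φ2=-0.2696586, Δφ=-0.6053727, Δλ=5.2952923 rad; a=sin²(Δφ/2)+cosφ1·cosφ2·sin²(Δλ/2)=0.2934124235; c=2·atan2(√a, √(1-a))=1.144858329; dist=6371·c=7293.892 ≈ 7293.9 km; running total=51194.1 km
Leg 5 bearing: y=sinΔλ·cosφ2=-0.80469749, x=cosφ1·sinφ2-sinφ1·cosφ2·cosΔλ=-0.42631940; θ=atan2(y, x)=-117.9141° <0 so +360° → 242.0859° ≈ 242.1°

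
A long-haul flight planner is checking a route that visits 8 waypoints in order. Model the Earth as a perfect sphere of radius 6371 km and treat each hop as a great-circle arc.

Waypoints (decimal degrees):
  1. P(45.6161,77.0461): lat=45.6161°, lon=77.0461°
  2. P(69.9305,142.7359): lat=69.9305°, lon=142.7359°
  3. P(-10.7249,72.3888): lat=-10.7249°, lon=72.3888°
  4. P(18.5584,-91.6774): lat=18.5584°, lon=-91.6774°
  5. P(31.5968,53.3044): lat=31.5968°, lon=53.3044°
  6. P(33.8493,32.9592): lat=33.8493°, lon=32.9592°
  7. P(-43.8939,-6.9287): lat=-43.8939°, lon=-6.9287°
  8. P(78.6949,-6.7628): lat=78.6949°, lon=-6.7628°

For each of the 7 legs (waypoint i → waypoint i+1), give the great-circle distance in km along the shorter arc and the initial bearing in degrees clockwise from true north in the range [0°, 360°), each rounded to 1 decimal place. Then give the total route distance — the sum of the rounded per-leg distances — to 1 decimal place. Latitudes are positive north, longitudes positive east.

Leg 1: dist=4407.6 km, bearing=29.4°
Leg 2: dist=10399.0 km, bearing=248.0°
Leg 3: dist=18094.0 km, bearing=298.8°
Leg 4: dist=13303.3 km, bearing=34.2°
Leg 5: dist=1916.5 km, bearing=283.0°
Leg 6: dist=9541.9 km, bearing=207.6°
Leg 7: dist=13631.3 km, bearing=0.0°
Total: 71293.6 km

Leg 1: φ1=0.7961511, φ2=1.2205175, Δφ=0.4243663, Δλ=1.1465033 rad; a=sin²(Δφ/2)+cosφ1·cosφ2·sin²(Δλ/2)=0.1149569524; c=2·atan2(√a, √(1-a))=0.691820228; dist=6371·c=4407.587 ≈ 4407.6 km; running total=4407.6 km
Leg 1 bearing: y=sinΔλ·cosφ2=0.31273177, x=cosφ1·sinφ2-sinφ1·cosφ2·cosΔλ=0.55602720; θ=atan2(y, x)=29.3551° ≈ 29.4°
Leg 2: φ1=1.2205175, φ2=-0.1871848, Δφ=-1.4077023, Δλ=-1.2277885 rad; a=sin²(Δφ/2)+cosφ1·cosφ2·sin²(Δλ/2)=0.5306987950; c=2·atan2(√a, √(1-a))=1.632232557; dist=6371·c=10398.954 ≈ 10399.0 km; running total=14806.6 km
Leg 2 bearing: y=sinΔλ·cosφ2=-0.92529691, x=cosφ1·sinφ2-sinφ1·cosφ2·cosΔλ=-0.37424052; θ=atan2(y, x)=-112.0211° <0 so +360° → 247.9789° ≈ 248.0°
Leg 3: φ1=-0.1871848, φ2=0.3239052, Δφ=0.5110900, Δλ=-2.8634954 rad; a=sin²(Δφ/2)+cosφ1·cosφ2·sin²(Δλ/2)=0.9774409759; c=2·atan2(√a, √(1-a))=2.840058366; dist=6371·c=18094.012 ≈ 18094.0 km; running total=32900.6 km
Leg 3 bearing: y=sinΔλ·cosφ2=-0.26025107, x=cosφ1·sinφ2-sinφ1·cosφ2·cosΔλ=0.14307284; θ=atan2(y, x)=-61.2002° <0 so +360° → 298.7998° ≈ 298.8°
Leg 4: φ1=0.3239052, φ2=0.5514682, Δφ=0.2275630, Δλ=2.5304098 rad; a=sin²(Δφ/2)+cosφ1·cosφ2·sin²(Δλ/2)=0.7472673737; c=2·atan2(√a, √(1-a))=2.088095786; dist=6371·c=13303.258 ≈ 13303.3 km; running total=46203.9 km
Leg 4 bearing: y=sinΔλ·cosφ2=0.48876889, x=cosφ1·sinφ2-sinφ1·cosφ2·cosΔλ=0.71870742; θ=atan2(y, x)=34.2183° ≈ 34.2°
Leg 5: φ1=0.5514682, φ2=0.5907817, Δφ=0.0393135, Δλ=-0.3550907 rad; a=sin²(Δφ/2)+cosφ1·cosφ2·sin²(Δλ/2)=0.0224515635; c=2·atan2(√a, √(1-a))=0.300809768; dist=6371·c=1916.459 ≈ 1916.5 km; running total=48120.4 km
Leg 5 bearing: y=sinΔλ·cosφ2=-0.28874636, x=cosφ1·sinφ2-sinφ1·cosφ2·cosΔλ=0.06644925; θ=atan2(y, x)=-77.0402° <0 so +360° → 282.9598° ≈ 283.0°
Leg 6: φ1=0.5907817, φ2=-0.7660931, Δφ=-1.3568748, Δλ=-0.6961752 rad; a=sin²(Δφ/2)+cosφ1·cosφ2·sin²(Δλ/2)=0.4634864886; c=2·atan2(√a, √(1-a))=1.497704239; dist=6371·c=9541.874 ≈ 9541.9 km; running total=57662.3 km
Leg 6 bearing: y=sinΔλ·cosφ2=-0.46212783, x=cosφ1·sinφ2-sinφ1·cosφ2·cosΔλ=-0.88380140; θ=atan2(y, x)=-152.3955° <0 so +360° → 207.6045° ≈ 207.6°
Leg 7: φ1=-0.7660931, φ2=1.3734851, Δφ=2.1395782, Δλ=0.0028955 rad; a=sin²(Δφ/2)+cosφ1·cosφ2·sin²(Δλ/2)=0.7693033435; c=2·atan2(√a, √(1-a))=2.139578889; dist=6371·c=13631.257 ≈ 13631.3 km; running total=71293.6 km
Leg 7 bearing: y=sinΔλ·cosφ2=0.00056761, x=cosφ1·sinφ2-sinφ1·cosφ2·cosΔλ=0.84255713; θ=atan2(y, x)=0.0386° ≈ 0.0°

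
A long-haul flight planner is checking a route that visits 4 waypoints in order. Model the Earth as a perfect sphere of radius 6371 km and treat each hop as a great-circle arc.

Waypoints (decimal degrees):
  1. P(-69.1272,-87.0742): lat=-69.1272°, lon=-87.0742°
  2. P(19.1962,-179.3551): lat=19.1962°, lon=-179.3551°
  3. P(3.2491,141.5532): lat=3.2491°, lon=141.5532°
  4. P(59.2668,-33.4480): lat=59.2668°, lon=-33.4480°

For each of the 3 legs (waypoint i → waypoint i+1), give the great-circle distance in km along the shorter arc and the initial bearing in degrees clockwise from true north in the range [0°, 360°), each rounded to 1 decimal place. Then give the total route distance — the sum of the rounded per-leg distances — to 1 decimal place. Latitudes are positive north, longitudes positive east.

Leg 1: φ1=-1.2064972, φ2=0.3350369, Δφ=1.5415341, Δλ=-1.6106055 rad; a=sin²(Δφ/2)+cosφ1·cosφ2·sin²(Δλ/2)=0.6603087247; c=2·atan2(√a, √(1-a))=1.897177604; dist=6371·c=12086.919 ≈ 12086.9 km; running total=12086.9 km
Leg 1 bearing: y=sinΔλ·cosφ2=-0.94364995, x=cosφ1·sinφ2-sinφ1·cosφ2·cosΔλ=0.08203185; θ=atan2(y, x)=-85.0317° <0 so +360° → 274.9683° ≈ 275.0°
Leg 2: φ1=0.3350369, φ2=0.0567075, Δφ=-0.2783294, Δλ=5.6009064 rad; a=sin²(Δφ/2)+cosφ1·cosφ2·sin²(Δλ/2)=0.1247797393; c=2·atan2(√a, √(1-a))=0.722067990; dist=6371·c=4600.295 ≈ 4600.3 km; running total=16687.2 km
Leg 2 bearing: y=sinΔλ·cosφ2=-0.62954979, x=cosφ1·sinφ2-sinφ1·cosφ2·cosΔλ=-0.20126124; θ=atan2(y, x)=-107.7286° <0 so +360° → 252.2714° ≈ 252.3°
Leg 3: φ1=0.0567075, φ2=1.0344008, Δφ=0.9776933, Δλ=-3.0543471 rad; a=sin²(Δφ/2)+cosφ1·cosφ2·sin²(Δλ/2)=0.7297809175; c=2·atan2(√a, √(1-a))=2.048298114; dist=6371·c=13049.707 ≈ 13049.7 km; running total=29736.9 km
Leg 3 bearing: y=sinΔλ·cosφ2=-0.04452950, x=cosφ1·sinφ2-sinφ1·cosφ2·cosΔλ=0.88702877; θ=atan2(y, x)=-2.8739° <0 so +360° → 357.1261° ≈ 357.1°

Leg 1: dist=12086.9 km, bearing=275.0°
Leg 2: dist=4600.3 km, bearing=252.3°
Leg 3: dist=13049.7 km, bearing=357.1°
Total: 29736.9 km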